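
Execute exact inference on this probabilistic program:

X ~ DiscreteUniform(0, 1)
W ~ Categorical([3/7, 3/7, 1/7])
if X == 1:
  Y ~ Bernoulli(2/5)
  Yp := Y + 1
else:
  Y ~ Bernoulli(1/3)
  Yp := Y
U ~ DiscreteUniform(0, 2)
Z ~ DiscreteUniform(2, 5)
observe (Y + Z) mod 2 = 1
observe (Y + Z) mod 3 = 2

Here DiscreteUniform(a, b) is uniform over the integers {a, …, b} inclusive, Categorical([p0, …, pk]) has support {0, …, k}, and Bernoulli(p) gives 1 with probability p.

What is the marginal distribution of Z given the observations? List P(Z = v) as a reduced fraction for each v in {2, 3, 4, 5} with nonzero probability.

Enumerate traces; 36 have nonzero weight after conditioning:
  (X=0, W=0, Y=0, U=0, Z=5) weight 1/84
  (X=0, W=0, Y=0, U=1, Z=5) weight 1/84
  (X=0, W=0, Y=0, U=2, Z=5) weight 1/84
  (X=0, W=0, Y=1, U=0, Z=4) weight 1/168
  (X=0, W=0, Y=1, U=1, Z=4) weight 1/168
  (X=0, W=0, Y=1, U=2, Z=4) weight 1/168
  (X=0, W=1, Y=0, U=0, Z=5) weight 1/84
  (X=0, W=1, Y=0, U=1, Z=5) weight 1/84
  … 28 more
Group by Z:
  weight(Z=4) = 11/120
  weight(Z=5) = 19/120
Total weight = 11/120 + 19/120 = 1/4
P(Z=4 | obs) = 11/120 / 1/4 = 11/30
P(Z=5 | obs) = 19/120 / 1/4 = 19/30

P(Z=4) = 11/30, P(Z=5) = 19/30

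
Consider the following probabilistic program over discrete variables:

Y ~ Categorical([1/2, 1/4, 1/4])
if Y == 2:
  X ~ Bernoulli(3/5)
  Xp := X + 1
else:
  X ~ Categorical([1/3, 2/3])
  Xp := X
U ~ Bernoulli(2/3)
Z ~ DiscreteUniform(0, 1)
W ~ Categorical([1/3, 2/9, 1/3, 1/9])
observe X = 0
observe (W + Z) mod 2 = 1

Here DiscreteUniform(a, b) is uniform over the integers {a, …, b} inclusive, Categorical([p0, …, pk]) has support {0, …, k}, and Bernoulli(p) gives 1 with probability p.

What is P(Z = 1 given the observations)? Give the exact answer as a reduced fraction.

P(Z = 1 | obs) = 2/3

Enumerate traces; 24 have nonzero weight after conditioning:
  (Y=0, X=0, U=0, Z=0, W=1) weight 1/162
  (Y=0, X=0, U=0, Z=0, W=3) weight 1/324
  (Y=0, X=0, U=0, Z=1, W=0) weight 1/108
  (Y=0, X=0, U=0, Z=1, W=2) weight 1/108
  (Y=0, X=0, U=1, Z=0, W=1) weight 1/81
  (Y=0, X=0, U=1, Z=0, W=3) weight 1/162
  (Y=0, X=0, U=1, Z=1, W=0) weight 1/54
  (Y=0, X=0, U=1, Z=1, W=2) weight 1/54
  … 16 more
Group by Z:
  weight(Z=0) = 7/120
  weight(Z=1) = 7/60
Total weight = 7/120 + 7/60 = 7/40
P(Z=0 | obs) = 7/120 / 7/40 = 1/3
P(Z=1 | obs) = 7/60 / 7/40 = 2/3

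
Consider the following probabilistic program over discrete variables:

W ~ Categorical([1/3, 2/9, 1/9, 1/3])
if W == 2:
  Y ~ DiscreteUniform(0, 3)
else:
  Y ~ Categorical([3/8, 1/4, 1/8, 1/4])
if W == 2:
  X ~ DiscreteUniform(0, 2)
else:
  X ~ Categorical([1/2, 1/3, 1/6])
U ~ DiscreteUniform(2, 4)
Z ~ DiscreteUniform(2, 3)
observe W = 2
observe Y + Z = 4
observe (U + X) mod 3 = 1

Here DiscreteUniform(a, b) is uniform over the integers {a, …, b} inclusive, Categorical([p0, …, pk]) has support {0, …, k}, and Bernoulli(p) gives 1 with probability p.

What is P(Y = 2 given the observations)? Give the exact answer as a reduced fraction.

P(Y = 2 | obs) = 1/2

Enumerate traces; 6 have nonzero weight after conditioning:
  (W=2, Y=1, X=0, U=4, Z=3) weight 1/648
  (W=2, Y=1, X=1, U=3, Z=3) weight 1/648
  (W=2, Y=1, X=2, U=2, Z=3) weight 1/648
  (W=2, Y=2, X=0, U=4, Z=2) weight 1/648
  (W=2, Y=2, X=1, U=3, Z=2) weight 1/648
  (W=2, Y=2, X=2, U=2, Z=2) weight 1/648
Group by Y:
  weight(Y=1) = 1/216
  weight(Y=2) = 1/216
Total weight = 1/216 + 1/216 = 1/108
P(Y=1 | obs) = 1/216 / 1/108 = 1/2
P(Y=2 | obs) = 1/216 / 1/108 = 1/2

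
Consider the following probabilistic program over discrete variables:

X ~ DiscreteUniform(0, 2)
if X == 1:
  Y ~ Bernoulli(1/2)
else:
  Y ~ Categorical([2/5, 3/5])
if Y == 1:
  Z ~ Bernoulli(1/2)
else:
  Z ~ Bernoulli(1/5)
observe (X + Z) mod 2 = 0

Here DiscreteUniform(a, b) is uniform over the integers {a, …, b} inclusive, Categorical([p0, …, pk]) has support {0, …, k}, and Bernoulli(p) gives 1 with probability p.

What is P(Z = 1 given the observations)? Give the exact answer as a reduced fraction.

P(Z = 1 | obs) = 35/159

Enumerate traces; 6 have nonzero weight after conditioning:
  (X=0, Y=0, Z=0) weight 8/75
  (X=0, Y=1, Z=0) weight 1/10
  (X=1, Y=0, Z=1) weight 1/30
  (X=1, Y=1, Z=1) weight 1/12
  (X=2, Y=0, Z=0) weight 8/75
  (X=2, Y=1, Z=0) weight 1/10
Group by Z:
  weight(Z=0) = 31/75
  weight(Z=1) = 7/60
Total weight = 31/75 + 7/60 = 53/100
P(Z=0 | obs) = 31/75 / 53/100 = 124/159
P(Z=1 | obs) = 7/60 / 53/100 = 35/159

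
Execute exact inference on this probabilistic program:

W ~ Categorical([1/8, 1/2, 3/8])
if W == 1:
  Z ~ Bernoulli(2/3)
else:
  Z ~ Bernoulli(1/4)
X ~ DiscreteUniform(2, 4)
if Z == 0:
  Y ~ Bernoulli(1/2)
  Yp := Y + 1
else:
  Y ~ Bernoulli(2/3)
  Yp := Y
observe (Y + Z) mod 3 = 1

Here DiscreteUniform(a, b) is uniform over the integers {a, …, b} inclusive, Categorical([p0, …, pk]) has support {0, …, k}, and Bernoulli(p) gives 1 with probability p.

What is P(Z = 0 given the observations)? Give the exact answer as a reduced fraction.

Enumerate traces; 18 have nonzero weight after conditioning:
  (W=0, Z=0, X=2, Y=1) weight 1/64
  (W=0, Z=0, X=3, Y=1) weight 1/64
  (W=0, Z=0, X=4, Y=1) weight 1/64
  (W=0, Z=1, X=2, Y=0) weight 1/288
  (W=0, Z=1, X=3, Y=0) weight 1/288
  (W=0, Z=1, X=4, Y=0) weight 1/288
  (W=1, Z=0, X=2, Y=1) weight 1/36
  (W=1, Z=0, X=3, Y=1) weight 1/36
  … 10 more
Group by Z:
  weight(Z=0) = 13/48
  weight(Z=1) = 11/72
Total weight = 13/48 + 11/72 = 61/144
P(Z=0 | obs) = 13/48 / 61/144 = 39/61
P(Z=1 | obs) = 11/72 / 61/144 = 22/61

P(Z = 0 | obs) = 39/61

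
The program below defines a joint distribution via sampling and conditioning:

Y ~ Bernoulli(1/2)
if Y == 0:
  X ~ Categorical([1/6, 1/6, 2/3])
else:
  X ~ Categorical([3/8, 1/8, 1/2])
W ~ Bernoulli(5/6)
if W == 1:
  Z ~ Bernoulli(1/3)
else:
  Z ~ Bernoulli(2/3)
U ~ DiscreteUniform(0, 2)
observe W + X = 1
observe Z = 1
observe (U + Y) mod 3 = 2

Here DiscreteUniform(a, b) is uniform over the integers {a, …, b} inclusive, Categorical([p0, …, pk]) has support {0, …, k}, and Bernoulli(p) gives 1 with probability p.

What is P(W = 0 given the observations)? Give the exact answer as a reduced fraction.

Enumerate traces; 4 have nonzero weight after conditioning:
  (Y=0, X=0, W=1, Z=1, U=2) weight 5/648
  (Y=0, X=1, W=0, Z=1, U=2) weight 1/324
  (Y=1, X=0, W=1, Z=1, U=1) weight 5/288
  (Y=1, X=1, W=0, Z=1, U=1) weight 1/432
Group by W:
  weight(W=0) = 7/1296
  weight(W=1) = 65/2592
Total weight = 7/1296 + 65/2592 = 79/2592
P(W=0 | obs) = 7/1296 / 79/2592 = 14/79
P(W=1 | obs) = 65/2592 / 79/2592 = 65/79

P(W = 0 | obs) = 14/79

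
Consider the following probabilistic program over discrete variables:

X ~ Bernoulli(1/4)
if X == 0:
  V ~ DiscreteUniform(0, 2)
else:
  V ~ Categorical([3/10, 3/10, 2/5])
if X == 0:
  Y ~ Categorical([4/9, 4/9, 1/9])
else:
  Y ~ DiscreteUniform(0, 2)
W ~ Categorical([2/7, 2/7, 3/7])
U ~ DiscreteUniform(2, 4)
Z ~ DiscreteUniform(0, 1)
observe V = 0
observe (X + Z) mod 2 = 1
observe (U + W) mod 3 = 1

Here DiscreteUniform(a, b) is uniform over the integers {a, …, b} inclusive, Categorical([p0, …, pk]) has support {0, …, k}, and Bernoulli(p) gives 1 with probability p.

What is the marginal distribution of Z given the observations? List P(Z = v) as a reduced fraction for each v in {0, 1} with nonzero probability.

Enumerate traces; 18 have nonzero weight after conditioning:
  (X=0, V=0, Y=0, W=0, U=4, Z=1) weight 1/189
  (X=0, V=0, Y=0, W=1, U=3, Z=1) weight 1/189
  (X=0, V=0, Y=0, W=2, U=2, Z=1) weight 1/126
  (X=0, V=0, Y=1, W=0, U=4, Z=1) weight 1/189
  (X=0, V=0, Y=1, W=1, U=3, Z=1) weight 1/189
  (X=0, V=0, Y=1, W=2, U=2, Z=1) weight 1/126
  (X=0, V=0, Y=2, W=0, U=4, Z=1) weight 1/756
  (X=0, V=0, Y=2, W=1, U=3, Z=1) weight 1/756
  (X=1, V=0, Y=0, W=0, U=4, Z=0) weight 1/840
  … 9 more
Group by Z:
  weight(Z=0) = 1/80
  weight(Z=1) = 1/24
Total weight = 1/80 + 1/24 = 13/240
P(Z=0 | obs) = 1/80 / 13/240 = 3/13
P(Z=1 | obs) = 1/24 / 13/240 = 10/13

P(Z=0) = 3/13, P(Z=1) = 10/13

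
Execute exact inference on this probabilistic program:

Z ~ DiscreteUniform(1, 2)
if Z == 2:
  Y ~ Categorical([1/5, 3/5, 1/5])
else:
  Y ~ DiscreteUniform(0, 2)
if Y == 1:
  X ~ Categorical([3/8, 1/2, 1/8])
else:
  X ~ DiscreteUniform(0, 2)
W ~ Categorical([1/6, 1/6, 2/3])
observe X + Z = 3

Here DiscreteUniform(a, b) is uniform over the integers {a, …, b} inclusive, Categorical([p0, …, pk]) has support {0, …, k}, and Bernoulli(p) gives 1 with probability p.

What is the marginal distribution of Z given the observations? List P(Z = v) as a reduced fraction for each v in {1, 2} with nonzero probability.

P(Z=1) = 95/251, P(Z=2) = 156/251

Enumerate traces; 18 have nonzero weight after conditioning:
  (Z=1, Y=0, X=2, W=0) weight 1/108
  (Z=1, Y=0, X=2, W=1) weight 1/108
  (Z=1, Y=0, X=2, W=2) weight 1/27
  (Z=1, Y=1, X=2, W=0) weight 1/288
  (Z=1, Y=1, X=2, W=1) weight 1/288
  (Z=1, Y=1, X=2, W=2) weight 1/72
  (Z=1, Y=2, X=2, W=0) weight 1/108
  (Z=1, Y=2, X=2, W=1) weight 1/108
  (Z=2, Y=0, X=1, W=0) weight 1/180
  … 9 more
Group by Z:
  weight(Z=1) = 19/144
  weight(Z=2) = 13/60
Total weight = 19/144 + 13/60 = 251/720
P(Z=1 | obs) = 19/144 / 251/720 = 95/251
P(Z=2 | obs) = 13/60 / 251/720 = 156/251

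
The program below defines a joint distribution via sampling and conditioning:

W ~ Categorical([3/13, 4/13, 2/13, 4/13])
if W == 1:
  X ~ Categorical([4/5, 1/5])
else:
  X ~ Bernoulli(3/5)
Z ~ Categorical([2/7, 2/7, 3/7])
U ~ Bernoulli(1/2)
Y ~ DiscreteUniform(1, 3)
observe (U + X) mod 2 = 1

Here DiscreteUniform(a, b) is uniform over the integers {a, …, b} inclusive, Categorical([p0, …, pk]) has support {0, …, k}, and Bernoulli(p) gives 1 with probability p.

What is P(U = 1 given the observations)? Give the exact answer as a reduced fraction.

P(U = 1 | obs) = 34/65

Enumerate traces; 72 have nonzero weight after conditioning:
  (W=0, X=0, Z=0, U=1, Y=1) weight 2/455
  (W=0, X=0, Z=0, U=1, Y=2) weight 2/455
  (W=0, X=0, Z=0, U=1, Y=3) weight 2/455
  (W=0, X=0, Z=1, U=1, Y=1) weight 2/455
  (W=0, X=0, Z=1, U=1, Y=2) weight 2/455
  (W=0, X=0, Z=1, U=1, Y=3) weight 2/455
  (W=0, X=0, Z=2, U=1, Y=1) weight 3/455
  (W=0, X=0, Z=2, U=1, Y=2) weight 3/455
  (W=0, X=1, Z=0, U=0, Y=1) weight 3/455
  … 63 more
Group by U:
  weight(U=0) = 31/130
  weight(U=1) = 17/65
Total weight = 31/130 + 17/65 = 1/2
P(U=0 | obs) = 31/130 / 1/2 = 31/65
P(U=1 | obs) = 17/65 / 1/2 = 34/65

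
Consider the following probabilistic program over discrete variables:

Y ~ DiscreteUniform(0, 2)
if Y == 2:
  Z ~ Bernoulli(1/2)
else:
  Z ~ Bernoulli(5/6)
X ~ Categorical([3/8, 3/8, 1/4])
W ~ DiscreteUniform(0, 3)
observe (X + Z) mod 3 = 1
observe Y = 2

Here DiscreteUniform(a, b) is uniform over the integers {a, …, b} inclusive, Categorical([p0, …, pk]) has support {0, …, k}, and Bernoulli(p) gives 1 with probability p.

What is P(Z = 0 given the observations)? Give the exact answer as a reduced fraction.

P(Z = 0 | obs) = 1/2

Enumerate traces; 8 have nonzero weight after conditioning:
  (Y=2, Z=0, X=1, W=0) weight 1/64
  (Y=2, Z=0, X=1, W=1) weight 1/64
  (Y=2, Z=0, X=1, W=2) weight 1/64
  (Y=2, Z=0, X=1, W=3) weight 1/64
  (Y=2, Z=1, X=0, W=0) weight 1/64
  (Y=2, Z=1, X=0, W=1) weight 1/64
  (Y=2, Z=1, X=0, W=2) weight 1/64
  (Y=2, Z=1, X=0, W=3) weight 1/64
Group by Z:
  weight(Z=0) = 1/16
  weight(Z=1) = 1/16
Total weight = 1/16 + 1/16 = 1/8
P(Z=0 | obs) = 1/16 / 1/8 = 1/2
P(Z=1 | obs) = 1/16 / 1/8 = 1/2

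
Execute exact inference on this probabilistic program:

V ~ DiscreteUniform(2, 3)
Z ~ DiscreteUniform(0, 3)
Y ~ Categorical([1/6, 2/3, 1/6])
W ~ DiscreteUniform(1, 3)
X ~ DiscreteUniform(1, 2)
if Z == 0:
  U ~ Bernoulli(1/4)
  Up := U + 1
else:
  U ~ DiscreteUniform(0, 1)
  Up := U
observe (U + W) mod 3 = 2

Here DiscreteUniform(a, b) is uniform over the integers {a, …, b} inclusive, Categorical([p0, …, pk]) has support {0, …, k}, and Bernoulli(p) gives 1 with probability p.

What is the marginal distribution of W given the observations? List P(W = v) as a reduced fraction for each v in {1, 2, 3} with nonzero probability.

Enumerate traces; 96 have nonzero weight after conditioning:
  (V=2, Z=0, Y=0, W=1, X=1, U=1) weight 1/1152
  (V=2, Z=0, Y=0, W=1, X=2, U=1) weight 1/1152
  (V=2, Z=0, Y=0, W=2, X=1, U=0) weight 1/384
  (V=2, Z=0, Y=0, W=2, X=2, U=0) weight 1/384
  (V=2, Z=0, Y=1, W=1, X=1, U=1) weight 1/288
  (V=2, Z=0, Y=1, W=1, X=2, U=1) weight 1/288
  (V=2, Z=0, Y=1, W=2, X=1, U=0) weight 1/96
  (V=2, Z=0, Y=1, W=2, X=2, U=0) weight 1/96
  … 88 more
Group by W:
  weight(W=1) = 7/48
  weight(W=2) = 3/16
Total weight = 7/48 + 3/16 = 1/3
P(W=1 | obs) = 7/48 / 1/3 = 7/16
P(W=2 | obs) = 3/16 / 1/3 = 9/16

P(W=1) = 7/16, P(W=2) = 9/16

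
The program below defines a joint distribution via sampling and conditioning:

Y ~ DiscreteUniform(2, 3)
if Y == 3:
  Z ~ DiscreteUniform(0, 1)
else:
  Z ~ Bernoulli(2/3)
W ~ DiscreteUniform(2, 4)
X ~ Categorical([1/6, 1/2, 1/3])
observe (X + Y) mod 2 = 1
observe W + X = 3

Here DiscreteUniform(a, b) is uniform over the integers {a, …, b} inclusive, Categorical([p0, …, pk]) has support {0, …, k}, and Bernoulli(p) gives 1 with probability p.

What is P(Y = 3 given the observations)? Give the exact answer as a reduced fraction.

P(Y = 3 | obs) = 1/4

Enumerate traces; 4 have nonzero weight after conditioning:
  (Y=2, Z=0, W=2, X=1) weight 1/36
  (Y=2, Z=1, W=2, X=1) weight 1/18
  (Y=3, Z=0, W=3, X=0) weight 1/72
  (Y=3, Z=1, W=3, X=0) weight 1/72
Group by Y:
  weight(Y=2) = 1/12
  weight(Y=3) = 1/36
Total weight = 1/12 + 1/36 = 1/9
P(Y=2 | obs) = 1/12 / 1/9 = 3/4
P(Y=3 | obs) = 1/36 / 1/9 = 1/4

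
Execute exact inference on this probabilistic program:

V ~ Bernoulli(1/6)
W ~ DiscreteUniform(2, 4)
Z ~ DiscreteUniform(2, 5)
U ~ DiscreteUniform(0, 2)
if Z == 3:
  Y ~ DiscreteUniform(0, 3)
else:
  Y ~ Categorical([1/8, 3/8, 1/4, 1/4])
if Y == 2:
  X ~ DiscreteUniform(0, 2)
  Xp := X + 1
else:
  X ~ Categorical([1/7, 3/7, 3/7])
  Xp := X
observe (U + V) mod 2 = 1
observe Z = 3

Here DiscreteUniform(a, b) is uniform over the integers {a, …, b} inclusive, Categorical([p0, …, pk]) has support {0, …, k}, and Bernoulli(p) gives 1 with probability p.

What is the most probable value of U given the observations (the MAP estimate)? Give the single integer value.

argmax_v P(U = v | obs) = 1

Enumerate traces; 108 have nonzero weight after conditioning:
  (V=0, W=2, Z=3, U=1, Y=0, X=0) weight 5/6048
  (V=0, W=2, Z=3, U=1, Y=0, X=1) weight 5/2016
  (V=0, W=2, Z=3, U=1, Y=0, X=2) weight 5/2016
  (V=0, W=2, Z=3, U=1, Y=1, X=0) weight 5/6048
  (V=0, W=2, Z=3, U=1, Y=1, X=1) weight 5/2016
  (V=0, W=2, Z=3, U=1, Y=1, X=2) weight 5/2016
  (V=0, W=2, Z=3, U=1, Y=2, X=0) weight 5/2592
  (V=0, W=2, Z=3, U=1, Y=2, X=1) weight 5/2592
  (V=1, W=2, Z=3, U=0, Y=0, X=0) weight 1/6048
  (V=1, W=2, Z=3, U=2, Y=0, X=0) weight 1/6048
  … 98 more
Group by U:
  weight(U=0) = 1/72
  weight(U=1) = 5/72
  weight(U=2) = 1/72
Total weight = 1/72 + 5/72 + 1/72 = 7/72
P(U=0 | obs) = 1/72 / 7/72 = 1/7
P(U=1 | obs) = 5/72 / 7/72 = 5/7
P(U=2 | obs) = 1/72 / 7/72 = 1/7
argmax = 1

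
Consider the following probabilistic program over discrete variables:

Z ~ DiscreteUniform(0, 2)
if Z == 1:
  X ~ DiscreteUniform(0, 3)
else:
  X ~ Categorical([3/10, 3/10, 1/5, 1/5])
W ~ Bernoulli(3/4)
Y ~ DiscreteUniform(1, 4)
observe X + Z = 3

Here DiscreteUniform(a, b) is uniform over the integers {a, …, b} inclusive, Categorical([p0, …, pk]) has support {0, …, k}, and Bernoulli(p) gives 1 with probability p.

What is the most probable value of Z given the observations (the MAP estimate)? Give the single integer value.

Enumerate traces; 24 have nonzero weight after conditioning:
  (Z=0, X=3, W=0, Y=1) weight 1/240
  (Z=0, X=3, W=0, Y=2) weight 1/240
  (Z=0, X=3, W=0, Y=3) weight 1/240
  (Z=0, X=3, W=0, Y=4) weight 1/240
  (Z=0, X=3, W=1, Y=1) weight 1/80
  (Z=0, X=3, W=1, Y=2) weight 1/80
  (Z=0, X=3, W=1, Y=3) weight 1/80
  (Z=0, X=3, W=1, Y=4) weight 1/80
  (Z=1, X=2, W=0, Y=1) weight 1/192
  (Z=2, X=1, W=0, Y=1) weight 1/160
  … 14 more
Group by Z:
  weight(Z=0) = 1/15
  weight(Z=1) = 1/12
  weight(Z=2) = 1/10
Total weight = 1/15 + 1/12 + 1/10 = 1/4
P(Z=0 | obs) = 1/15 / 1/4 = 4/15
P(Z=1 | obs) = 1/12 / 1/4 = 1/3
P(Z=2 | obs) = 1/10 / 1/4 = 2/5
argmax = 2

argmax_v P(Z = v | obs) = 2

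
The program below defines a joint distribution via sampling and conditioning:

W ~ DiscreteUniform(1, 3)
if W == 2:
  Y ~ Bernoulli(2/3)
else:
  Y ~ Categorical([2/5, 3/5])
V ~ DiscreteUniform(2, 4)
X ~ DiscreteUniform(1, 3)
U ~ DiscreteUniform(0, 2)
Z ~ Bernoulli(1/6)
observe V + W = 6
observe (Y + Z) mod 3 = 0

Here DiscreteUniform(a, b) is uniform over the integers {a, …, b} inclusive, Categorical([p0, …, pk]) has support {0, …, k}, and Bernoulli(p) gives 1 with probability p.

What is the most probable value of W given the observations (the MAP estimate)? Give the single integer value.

Enumerate traces; 18 have nonzero weight after conditioning:
  (W=2, Y=0, V=4, X=1, U=0, Z=0) weight 5/1458
  (W=2, Y=0, V=4, X=1, U=1, Z=0) weight 5/1458
  (W=2, Y=0, V=4, X=1, U=2, Z=0) weight 5/1458
  (W=2, Y=0, V=4, X=2, U=0, Z=0) weight 5/1458
  (W=2, Y=0, V=4, X=2, U=1, Z=0) weight 5/1458
  (W=2, Y=0, V=4, X=2, U=2, Z=0) weight 5/1458
  (W=2, Y=0, V=4, X=3, U=0, Z=0) weight 5/1458
  (W=2, Y=0, V=4, X=3, U=1, Z=0) weight 5/1458
  (W=3, Y=0, V=3, X=1, U=0, Z=0) weight 1/243
  … 9 more
Group by W:
  weight(W=2) = 5/162
  weight(W=3) = 1/27
Total weight = 5/162 + 1/27 = 11/162
P(W=2 | obs) = 5/162 / 11/162 = 5/11
P(W=3 | obs) = 1/27 / 11/162 = 6/11
argmax = 3

argmax_v P(W = v | obs) = 3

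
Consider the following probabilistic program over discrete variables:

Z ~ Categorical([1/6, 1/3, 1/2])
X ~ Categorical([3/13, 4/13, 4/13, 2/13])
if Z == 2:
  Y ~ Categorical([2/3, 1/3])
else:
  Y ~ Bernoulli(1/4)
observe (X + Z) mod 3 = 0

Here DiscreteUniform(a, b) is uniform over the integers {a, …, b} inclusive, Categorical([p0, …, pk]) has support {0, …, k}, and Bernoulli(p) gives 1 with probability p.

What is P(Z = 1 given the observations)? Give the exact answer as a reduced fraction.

Enumerate traces; 8 have nonzero weight after conditioning:
  (Z=0, X=0, Y=0) weight 3/104
  (Z=0, X=0, Y=1) weight 1/104
  (Z=0, X=3, Y=0) weight 1/52
  (Z=0, X=3, Y=1) weight 1/156
  (Z=1, X=2, Y=0) weight 1/13
  (Z=1, X=2, Y=1) weight 1/39
  (Z=2, X=1, Y=0) weight 4/39
  (Z=2, X=1, Y=1) weight 2/39
Group by Z:
  weight(Z=0) = 5/78
  weight(Z=1) = 4/39
  weight(Z=2) = 2/13
Total weight = 5/78 + 4/39 + 2/13 = 25/78
P(Z=0 | obs) = 5/78 / 25/78 = 1/5
P(Z=1 | obs) = 4/39 / 25/78 = 8/25
P(Z=2 | obs) = 2/13 / 25/78 = 12/25

P(Z = 1 | obs) = 8/25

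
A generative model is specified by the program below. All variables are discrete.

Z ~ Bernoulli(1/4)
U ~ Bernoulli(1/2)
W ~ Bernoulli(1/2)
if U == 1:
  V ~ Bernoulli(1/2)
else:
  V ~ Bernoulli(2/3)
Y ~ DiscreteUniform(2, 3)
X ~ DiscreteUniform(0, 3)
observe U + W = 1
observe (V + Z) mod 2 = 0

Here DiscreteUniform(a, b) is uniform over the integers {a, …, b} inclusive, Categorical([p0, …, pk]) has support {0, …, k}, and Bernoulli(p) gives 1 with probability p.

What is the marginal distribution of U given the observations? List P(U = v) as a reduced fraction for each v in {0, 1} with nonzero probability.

Enumerate traces; 32 have nonzero weight after conditioning:
  (Z=0, U=0, W=1, V=0, Y=2, X=0) weight 1/128
  (Z=0, U=0, W=1, V=0, Y=2, X=1) weight 1/128
  (Z=0, U=0, W=1, V=0, Y=2, X=2) weight 1/128
  (Z=0, U=0, W=1, V=0, Y=2, X=3) weight 1/128
  (Z=0, U=0, W=1, V=0, Y=3, X=0) weight 1/128
  (Z=0, U=0, W=1, V=0, Y=3, X=1) weight 1/128
  (Z=0, U=0, W=1, V=0, Y=3, X=2) weight 1/128
  (Z=0, U=0, W=1, V=0, Y=3, X=3) weight 1/128
  (Z=0, U=1, W=0, V=0, Y=2, X=0) weight 3/256
  … 23 more
Group by U:
  weight(U=0) = 5/48
  weight(U=1) = 1/8
Total weight = 5/48 + 1/8 = 11/48
P(U=0 | obs) = 5/48 / 11/48 = 5/11
P(U=1 | obs) = 1/8 / 11/48 = 6/11

P(U=0) = 5/11, P(U=1) = 6/11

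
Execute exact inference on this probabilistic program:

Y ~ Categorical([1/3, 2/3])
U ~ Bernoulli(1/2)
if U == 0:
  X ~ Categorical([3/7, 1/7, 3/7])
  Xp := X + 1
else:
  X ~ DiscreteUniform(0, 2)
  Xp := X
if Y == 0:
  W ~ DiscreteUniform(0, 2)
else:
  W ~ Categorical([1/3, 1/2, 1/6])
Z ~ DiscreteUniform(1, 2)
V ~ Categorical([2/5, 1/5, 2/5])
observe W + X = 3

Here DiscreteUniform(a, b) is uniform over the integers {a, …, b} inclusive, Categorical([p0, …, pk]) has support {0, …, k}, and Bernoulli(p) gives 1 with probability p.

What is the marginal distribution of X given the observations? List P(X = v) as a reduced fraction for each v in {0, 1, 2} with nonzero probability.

P(X=1) = 5/21, P(X=2) = 16/21

Enumerate traces; 48 have nonzero weight after conditioning:
  (Y=0, U=0, X=1, W=2, Z=1, V=0) weight 1/630
  (Y=0, U=0, X=1, W=2, Z=1, V=1) weight 1/1260
  (Y=0, U=0, X=1, W=2, Z=1, V=2) weight 1/630
  (Y=0, U=0, X=1, W=2, Z=2, V=0) weight 1/630
  (Y=0, U=0, X=1, W=2, Z=2, V=1) weight 1/1260
  (Y=0, U=0, X=1, W=2, Z=2, V=2) weight 1/630
  (Y=0, U=0, X=2, W=1, Z=1, V=0) weight 1/210
  (Y=0, U=0, X=2, W=1, Z=1, V=1) weight 1/420
  … 40 more
Group by X:
  weight(X=1) = 10/189
  weight(X=2) = 32/189
Total weight = 10/189 + 32/189 = 2/9
P(X=1 | obs) = 10/189 / 2/9 = 5/21
P(X=2 | obs) = 32/189 / 2/9 = 16/21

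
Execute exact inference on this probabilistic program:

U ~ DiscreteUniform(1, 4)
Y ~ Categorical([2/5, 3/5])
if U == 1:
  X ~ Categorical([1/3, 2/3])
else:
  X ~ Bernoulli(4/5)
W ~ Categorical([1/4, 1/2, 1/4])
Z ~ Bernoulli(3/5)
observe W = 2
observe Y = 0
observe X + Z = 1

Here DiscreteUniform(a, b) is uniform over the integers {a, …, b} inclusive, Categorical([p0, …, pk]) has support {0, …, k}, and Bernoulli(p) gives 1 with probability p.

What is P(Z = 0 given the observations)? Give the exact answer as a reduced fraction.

Enumerate traces; 8 have nonzero weight after conditioning:
  (U=1, Y=0, X=0, W=2, Z=1) weight 1/200
  (U=1, Y=0, X=1, W=2, Z=0) weight 1/150
  (U=2, Y=0, X=0, W=2, Z=1) weight 3/1000
  (U=2, Y=0, X=1, W=2, Z=0) weight 1/125
  (U=3, Y=0, X=0, W=2, Z=1) weight 3/1000
  (U=3, Y=0, X=1, W=2, Z=0) weight 1/125
  (U=4, Y=0, X=0, W=2, Z=1) weight 3/1000
  (U=4, Y=0, X=1, W=2, Z=0) weight 1/125
Group by Z:
  weight(Z=0) = 23/750
  weight(Z=1) = 7/500
Total weight = 23/750 + 7/500 = 67/1500
P(Z=0 | obs) = 23/750 / 67/1500 = 46/67
P(Z=1 | obs) = 7/500 / 67/1500 = 21/67

P(Z = 0 | obs) = 46/67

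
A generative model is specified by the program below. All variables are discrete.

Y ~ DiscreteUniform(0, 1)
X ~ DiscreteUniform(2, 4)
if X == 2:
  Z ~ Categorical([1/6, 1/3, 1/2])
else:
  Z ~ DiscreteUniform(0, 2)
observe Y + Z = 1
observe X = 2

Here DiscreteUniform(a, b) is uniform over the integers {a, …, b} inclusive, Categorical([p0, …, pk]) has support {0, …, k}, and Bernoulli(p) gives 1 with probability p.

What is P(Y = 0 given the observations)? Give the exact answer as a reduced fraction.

Enumerate traces; 2 have nonzero weight after conditioning:
  (Y=0, X=2, Z=1) weight 1/18
  (Y=1, X=2, Z=0) weight 1/36
Group by Y:
  weight(Y=0) = 1/18
  weight(Y=1) = 1/36
Total weight = 1/18 + 1/36 = 1/12
P(Y=0 | obs) = 1/18 / 1/12 = 2/3
P(Y=1 | obs) = 1/36 / 1/12 = 1/3

P(Y = 0 | obs) = 2/3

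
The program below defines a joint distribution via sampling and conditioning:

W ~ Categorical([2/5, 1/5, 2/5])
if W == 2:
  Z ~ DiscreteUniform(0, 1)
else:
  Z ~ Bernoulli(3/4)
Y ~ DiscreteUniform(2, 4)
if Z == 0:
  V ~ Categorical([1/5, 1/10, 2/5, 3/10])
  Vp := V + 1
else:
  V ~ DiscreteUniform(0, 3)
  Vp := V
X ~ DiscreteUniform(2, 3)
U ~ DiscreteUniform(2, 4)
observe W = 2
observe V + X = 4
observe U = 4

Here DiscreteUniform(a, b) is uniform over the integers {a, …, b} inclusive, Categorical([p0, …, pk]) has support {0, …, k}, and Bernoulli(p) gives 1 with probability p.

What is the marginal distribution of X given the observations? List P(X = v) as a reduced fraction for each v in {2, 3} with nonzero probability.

Enumerate traces; 12 have nonzero weight after conditioning:
  (W=2, Z=0, Y=2, V=1, X=3, U=4) weight 1/900
  (W=2, Z=0, Y=2, V=2, X=2, U=4) weight 1/225
  (W=2, Z=0, Y=3, V=1, X=3, U=4) weight 1/900
  (W=2, Z=0, Y=3, V=2, X=2, U=4) weight 1/225
  (W=2, Z=0, Y=4, V=1, X=3, U=4) weight 1/900
  (W=2, Z=0, Y=4, V=2, X=2, U=4) weight 1/225
  (W=2, Z=1, Y=2, V=1, X=3, U=4) weight 1/360
  (W=2, Z=1, Y=2, V=2, X=2, U=4) weight 1/360
  … 4 more
Group by X:
  weight(X=2) = 13/600
  weight(X=3) = 7/600
Total weight = 13/600 + 7/600 = 1/30
P(X=2 | obs) = 13/600 / 1/30 = 13/20
P(X=3 | obs) = 7/600 / 1/30 = 7/20

P(X=2) = 13/20, P(X=3) = 7/20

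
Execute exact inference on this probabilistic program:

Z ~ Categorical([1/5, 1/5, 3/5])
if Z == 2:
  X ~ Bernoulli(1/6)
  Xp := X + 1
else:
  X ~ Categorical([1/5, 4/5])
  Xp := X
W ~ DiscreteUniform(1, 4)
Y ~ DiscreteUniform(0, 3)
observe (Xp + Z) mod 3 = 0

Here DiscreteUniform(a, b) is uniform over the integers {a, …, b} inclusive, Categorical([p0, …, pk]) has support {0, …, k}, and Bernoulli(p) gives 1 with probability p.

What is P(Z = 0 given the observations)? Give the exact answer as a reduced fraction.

Enumerate traces; 32 have nonzero weight after conditioning:
  (Z=0, X=0, W=1, Y=0) weight 1/400
  (Z=0, X=0, W=1, Y=1) weight 1/400
  (Z=0, X=0, W=1, Y=2) weight 1/400
  (Z=0, X=0, W=1, Y=3) weight 1/400
  (Z=0, X=0, W=2, Y=0) weight 1/400
  (Z=0, X=0, W=2, Y=1) weight 1/400
  (Z=0, X=0, W=2, Y=2) weight 1/400
  (Z=0, X=0, W=2, Y=3) weight 1/400
  (Z=2, X=0, W=1, Y=0) weight 1/32
  … 23 more
Group by Z:
  weight(Z=0) = 1/25
  weight(Z=2) = 1/2
Total weight = 1/25 + 1/2 = 27/50
P(Z=0 | obs) = 1/25 / 27/50 = 2/27
P(Z=2 | obs) = 1/2 / 27/50 = 25/27

P(Z = 0 | obs) = 2/27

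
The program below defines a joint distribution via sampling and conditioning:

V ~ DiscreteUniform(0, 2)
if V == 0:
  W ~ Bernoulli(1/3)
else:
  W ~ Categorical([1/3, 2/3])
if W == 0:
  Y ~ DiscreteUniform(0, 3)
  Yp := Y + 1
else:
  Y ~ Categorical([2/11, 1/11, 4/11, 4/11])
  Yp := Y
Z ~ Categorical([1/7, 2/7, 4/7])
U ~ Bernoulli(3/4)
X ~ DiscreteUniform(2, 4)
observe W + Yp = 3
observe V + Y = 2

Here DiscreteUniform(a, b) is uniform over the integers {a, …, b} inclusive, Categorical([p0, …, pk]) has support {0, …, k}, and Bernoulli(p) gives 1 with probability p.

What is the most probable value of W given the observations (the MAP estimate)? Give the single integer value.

Enumerate traces; 36 have nonzero weight after conditioning:
  (V=0, W=0, Y=2, Z=0, U=0, X=2) weight 1/1512
  (V=0, W=0, Y=2, Z=0, U=0, X=3) weight 1/1512
  (V=0, W=0, Y=2, Z=0, U=0, X=4) weight 1/1512
  (V=0, W=0, Y=2, Z=0, U=1, X=2) weight 1/504
  (V=0, W=0, Y=2, Z=0, U=1, X=3) weight 1/504
  (V=0, W=0, Y=2, Z=0, U=1, X=4) weight 1/504
  (V=0, W=0, Y=2, Z=1, U=0, X=2) weight 1/756
  (V=0, W=0, Y=2, Z=1, U=0, X=3) weight 1/756
  (V=0, W=1, Y=2, Z=0, U=0, X=2) weight 1/2079
  … 27 more
Group by W:
  weight(W=0) = 1/18
  weight(W=1) = 4/99
Total weight = 1/18 + 4/99 = 19/198
P(W=0 | obs) = 1/18 / 19/198 = 11/19
P(W=1 | obs) = 4/99 / 19/198 = 8/19
argmax = 0

argmax_v P(W = v | obs) = 0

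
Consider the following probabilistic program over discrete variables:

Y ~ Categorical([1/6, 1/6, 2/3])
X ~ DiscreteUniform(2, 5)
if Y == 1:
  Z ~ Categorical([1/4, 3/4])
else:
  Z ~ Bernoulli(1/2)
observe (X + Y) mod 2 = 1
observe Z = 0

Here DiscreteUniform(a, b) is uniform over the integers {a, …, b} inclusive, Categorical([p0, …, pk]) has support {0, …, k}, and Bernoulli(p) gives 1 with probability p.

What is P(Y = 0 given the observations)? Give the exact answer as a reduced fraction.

Enumerate traces; 6 have nonzero weight after conditioning:
  (Y=0, X=3, Z=0) weight 1/48
  (Y=0, X=5, Z=0) weight 1/48
  (Y=1, X=2, Z=0) weight 1/96
  (Y=1, X=4, Z=0) weight 1/96
  (Y=2, X=3, Z=0) weight 1/12
  (Y=2, X=5, Z=0) weight 1/12
Group by Y:
  weight(Y=0) = 1/24
  weight(Y=1) = 1/48
  weight(Y=2) = 1/6
Total weight = 1/24 + 1/48 + 1/6 = 11/48
P(Y=0 | obs) = 1/24 / 11/48 = 2/11
P(Y=1 | obs) = 1/48 / 11/48 = 1/11
P(Y=2 | obs) = 1/6 / 11/48 = 8/11

P(Y = 0 | obs) = 2/11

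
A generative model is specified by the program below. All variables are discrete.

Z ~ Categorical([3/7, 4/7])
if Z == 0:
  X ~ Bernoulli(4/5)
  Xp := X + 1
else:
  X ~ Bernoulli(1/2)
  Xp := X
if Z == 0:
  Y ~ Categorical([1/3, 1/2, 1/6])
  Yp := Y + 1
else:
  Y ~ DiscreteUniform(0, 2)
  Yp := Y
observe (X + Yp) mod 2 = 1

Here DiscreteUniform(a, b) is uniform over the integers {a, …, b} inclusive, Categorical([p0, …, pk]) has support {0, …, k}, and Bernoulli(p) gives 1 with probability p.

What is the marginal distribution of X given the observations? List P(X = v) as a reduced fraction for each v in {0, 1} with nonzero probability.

P(X=0) = 29/105, P(X=1) = 76/105

Enumerate traces; 6 have nonzero weight after conditioning:
  (Z=0, X=0, Y=0) weight 1/35
  (Z=0, X=0, Y=2) weight 1/70
  (Z=0, X=1, Y=1) weight 6/35
  (Z=1, X=0, Y=1) weight 2/21
  (Z=1, X=1, Y=0) weight 2/21
  (Z=1, X=1, Y=2) weight 2/21
Group by X:
  weight(X=0) = 29/210
  weight(X=1) = 38/105
Total weight = 29/210 + 38/105 = 1/2
P(X=0 | obs) = 29/210 / 1/2 = 29/105
P(X=1 | obs) = 38/105 / 1/2 = 76/105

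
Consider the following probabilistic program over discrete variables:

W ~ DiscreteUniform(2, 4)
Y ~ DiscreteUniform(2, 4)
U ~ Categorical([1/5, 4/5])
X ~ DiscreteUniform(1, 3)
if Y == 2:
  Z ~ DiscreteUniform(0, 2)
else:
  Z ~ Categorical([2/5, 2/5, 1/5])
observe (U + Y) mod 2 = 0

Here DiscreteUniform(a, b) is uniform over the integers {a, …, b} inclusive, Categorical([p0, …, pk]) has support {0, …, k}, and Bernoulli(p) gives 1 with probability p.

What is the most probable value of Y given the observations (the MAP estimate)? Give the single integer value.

Enumerate traces; 81 have nonzero weight after conditioning:
  (W=2, Y=2, U=0, X=1, Z=0) weight 1/405
  (W=2, Y=2, U=0, X=1, Z=1) weight 1/405
  (W=2, Y=2, U=0, X=1, Z=2) weight 1/405
  (W=2, Y=2, U=0, X=2, Z=0) weight 1/405
  (W=2, Y=2, U=0, X=2, Z=1) weight 1/405
  (W=2, Y=2, U=0, X=2, Z=2) weight 1/405
  (W=2, Y=2, U=0, X=3, Z=0) weight 1/405
  (W=2, Y=2, U=0, X=3, Z=1) weight 1/405
  (W=2, Y=3, U=1, X=1, Z=0) weight 8/675
  (W=2, Y=4, U=0, X=1, Z=0) weight 2/675
  … 71 more
Group by Y:
  weight(Y=2) = 1/15
  weight(Y=3) = 4/15
  weight(Y=4) = 1/15
Total weight = 1/15 + 4/15 + 1/15 = 2/5
P(Y=2 | obs) = 1/15 / 2/5 = 1/6
P(Y=3 | obs) = 4/15 / 2/5 = 2/3
P(Y=4 | obs) = 1/15 / 2/5 = 1/6
argmax = 3

argmax_v P(Y = v | obs) = 3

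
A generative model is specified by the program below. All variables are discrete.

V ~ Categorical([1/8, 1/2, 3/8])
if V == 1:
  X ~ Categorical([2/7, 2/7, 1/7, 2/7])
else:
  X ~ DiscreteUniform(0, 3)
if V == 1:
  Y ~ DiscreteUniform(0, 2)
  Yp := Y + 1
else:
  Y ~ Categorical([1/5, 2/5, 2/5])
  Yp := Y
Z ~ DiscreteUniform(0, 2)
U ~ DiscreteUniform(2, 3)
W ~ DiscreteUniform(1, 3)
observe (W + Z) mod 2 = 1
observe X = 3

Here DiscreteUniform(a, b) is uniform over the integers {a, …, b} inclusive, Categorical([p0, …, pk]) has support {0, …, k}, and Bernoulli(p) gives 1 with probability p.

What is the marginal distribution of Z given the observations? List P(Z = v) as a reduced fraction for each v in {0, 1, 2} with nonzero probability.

Enumerate traces; 90 have nonzero weight after conditioning:
  (V=0, X=3, Y=0, Z=0, U=2, W=1) weight 1/2880
  (V=0, X=3, Y=0, Z=0, U=2, W=3) weight 1/2880
  (V=0, X=3, Y=0, Z=0, U=3, W=1) weight 1/2880
  (V=0, X=3, Y=0, Z=0, U=3, W=3) weight 1/2880
  (V=0, X=3, Y=0, Z=1, U=2, W=2) weight 1/2880
  (V=0, X=3, Y=0, Z=1, U=3, W=2) weight 1/2880
  (V=0, X=3, Y=0, Z=2, U=2, W=1) weight 1/2880
  (V=0, X=3, Y=0, Z=2, U=2, W=3) weight 1/2880
  … 82 more
Group by Z:
  weight(Z=0) = 5/84
  weight(Z=1) = 5/168
  weight(Z=2) = 5/84
Total weight = 5/84 + 5/168 + 5/84 = 25/168
P(Z=0 | obs) = 5/84 / 25/168 = 2/5
P(Z=1 | obs) = 5/168 / 25/168 = 1/5
P(Z=2 | obs) = 5/84 / 25/168 = 2/5

P(Z=0) = 2/5, P(Z=1) = 1/5, P(Z=2) = 2/5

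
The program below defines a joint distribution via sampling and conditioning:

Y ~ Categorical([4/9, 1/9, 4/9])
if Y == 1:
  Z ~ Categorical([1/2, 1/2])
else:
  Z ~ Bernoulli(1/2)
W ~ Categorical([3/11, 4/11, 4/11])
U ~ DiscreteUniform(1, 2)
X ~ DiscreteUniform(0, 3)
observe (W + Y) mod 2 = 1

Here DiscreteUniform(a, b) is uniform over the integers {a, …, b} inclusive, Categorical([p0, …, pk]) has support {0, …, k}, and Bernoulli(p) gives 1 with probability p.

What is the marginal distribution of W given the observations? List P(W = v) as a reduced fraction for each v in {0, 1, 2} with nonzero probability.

Enumerate traces; 64 have nonzero weight after conditioning:
  (Y=0, Z=0, W=1, U=1, X=0) weight 1/99
  (Y=0, Z=0, W=1, U=1, X=1) weight 1/99
  (Y=0, Z=0, W=1, U=1, X=2) weight 1/99
  (Y=0, Z=0, W=1, U=1, X=3) weight 1/99
  (Y=0, Z=0, W=1, U=2, X=0) weight 1/99
  (Y=0, Z=0, W=1, U=2, X=1) weight 1/99
  (Y=0, Z=0, W=1, U=2, X=2) weight 1/99
  (Y=0, Z=0, W=1, U=2, X=3) weight 1/99
  (Y=1, Z=0, W=0, U=1, X=0) weight 1/528
  (Y=1, Z=0, W=2, U=1, X=0) weight 1/396
  … 54 more
Group by W:
  weight(W=0) = 1/33
  weight(W=1) = 32/99
  weight(W=2) = 4/99
Total weight = 1/33 + 32/99 + 4/99 = 13/33
P(W=0 | obs) = 1/33 / 13/33 = 1/13
P(W=1 | obs) = 32/99 / 13/33 = 32/39
P(W=2 | obs) = 4/99 / 13/33 = 4/39

P(W=0) = 1/13, P(W=1) = 32/39, P(W=2) = 4/39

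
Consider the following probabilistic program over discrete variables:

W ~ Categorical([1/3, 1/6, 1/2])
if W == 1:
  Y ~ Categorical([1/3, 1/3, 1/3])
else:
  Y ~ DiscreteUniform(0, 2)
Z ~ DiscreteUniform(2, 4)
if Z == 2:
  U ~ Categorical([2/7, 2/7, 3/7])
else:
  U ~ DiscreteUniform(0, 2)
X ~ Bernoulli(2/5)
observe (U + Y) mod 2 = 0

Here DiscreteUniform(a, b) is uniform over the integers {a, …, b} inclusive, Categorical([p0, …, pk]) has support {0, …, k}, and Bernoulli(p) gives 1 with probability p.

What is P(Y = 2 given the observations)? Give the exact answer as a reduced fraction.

Enumerate traces; 90 have nonzero weight after conditioning:
  (W=0, Y=0, Z=2, U=0, X=0) weight 2/315
  (W=0, Y=0, Z=2, U=0, X=1) weight 4/945
  (W=0, Y=0, Z=2, U=2, X=0) weight 1/105
  (W=0, Y=0, Z=2, U=2, X=1) weight 2/315
  (W=0, Y=0, Z=3, U=0, X=0) weight 1/135
  (W=0, Y=0, Z=3, U=0, X=1) weight 2/405
  (W=0, Y=0, Z=3, U=2, X=0) weight 1/135
  (W=0, Y=0, Z=3, U=2, X=1) weight 2/405
  (W=0, Y=1, Z=2, U=1, X=0) weight 2/315
  (W=0, Y=2, Z=2, U=0, X=0) weight 2/315
  … 80 more
Group by Y:
  weight(Y=0) = 43/189
  weight(Y=1) = 20/189
  weight(Y=2) = 43/189
Total weight = 43/189 + 20/189 + 43/189 = 106/189
P(Y=0 | obs) = 43/189 / 106/189 = 43/106
P(Y=1 | obs) = 20/189 / 106/189 = 10/53
P(Y=2 | obs) = 43/189 / 106/189 = 43/106

P(Y = 2 | obs) = 43/106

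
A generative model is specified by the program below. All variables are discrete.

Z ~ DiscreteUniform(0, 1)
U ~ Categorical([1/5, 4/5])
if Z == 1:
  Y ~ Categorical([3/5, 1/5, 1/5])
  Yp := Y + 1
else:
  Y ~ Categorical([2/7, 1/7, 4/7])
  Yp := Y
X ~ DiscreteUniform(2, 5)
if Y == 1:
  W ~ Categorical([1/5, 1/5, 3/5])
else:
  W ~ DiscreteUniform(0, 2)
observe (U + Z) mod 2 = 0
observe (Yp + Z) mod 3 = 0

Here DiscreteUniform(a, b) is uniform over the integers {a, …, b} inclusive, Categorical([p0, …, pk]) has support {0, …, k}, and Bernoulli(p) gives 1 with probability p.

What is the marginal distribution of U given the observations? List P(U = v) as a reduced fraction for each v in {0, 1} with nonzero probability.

P(U=0) = 5/19, P(U=1) = 14/19

Enumerate traces; 24 have nonzero weight after conditioning:
  (Z=0, U=0, Y=0, X=2, W=0) weight 1/420
  (Z=0, U=0, Y=0, X=2, W=1) weight 1/420
  (Z=0, U=0, Y=0, X=2, W=2) weight 1/420
  (Z=0, U=0, Y=0, X=3, W=0) weight 1/420
  (Z=0, U=0, Y=0, X=3, W=1) weight 1/420
  (Z=0, U=0, Y=0, X=3, W=2) weight 1/420
  (Z=0, U=0, Y=0, X=4, W=0) weight 1/420
  (Z=0, U=0, Y=0, X=4, W=1) weight 1/420
  (Z=1, U=1, Y=1, X=2, W=0) weight 1/250
  … 15 more
Group by U:
  weight(U=0) = 1/35
  weight(U=1) = 2/25
Total weight = 1/35 + 2/25 = 19/175
P(U=0 | obs) = 1/35 / 19/175 = 5/19
P(U=1 | obs) = 2/25 / 19/175 = 14/19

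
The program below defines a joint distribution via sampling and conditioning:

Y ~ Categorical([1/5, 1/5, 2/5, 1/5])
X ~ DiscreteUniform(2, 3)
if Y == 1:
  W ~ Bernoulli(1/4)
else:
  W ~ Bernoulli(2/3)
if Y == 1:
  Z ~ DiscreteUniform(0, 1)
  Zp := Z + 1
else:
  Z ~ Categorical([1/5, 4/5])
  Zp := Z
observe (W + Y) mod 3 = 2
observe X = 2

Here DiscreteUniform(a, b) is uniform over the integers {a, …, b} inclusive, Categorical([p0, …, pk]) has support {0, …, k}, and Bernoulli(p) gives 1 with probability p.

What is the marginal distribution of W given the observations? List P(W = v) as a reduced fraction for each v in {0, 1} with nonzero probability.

Enumerate traces; 4 have nonzero weight after conditioning:
  (Y=1, X=2, W=1, Z=0) weight 1/80
  (Y=1, X=2, W=1, Z=1) weight 1/80
  (Y=2, X=2, W=0, Z=0) weight 1/75
  (Y=2, X=2, W=0, Z=1) weight 4/75
Group by W:
  weight(W=0) = 1/15
  weight(W=1) = 1/40
Total weight = 1/15 + 1/40 = 11/120
P(W=0 | obs) = 1/15 / 11/120 = 8/11
P(W=1 | obs) = 1/40 / 11/120 = 3/11

P(W=0) = 8/11, P(W=1) = 3/11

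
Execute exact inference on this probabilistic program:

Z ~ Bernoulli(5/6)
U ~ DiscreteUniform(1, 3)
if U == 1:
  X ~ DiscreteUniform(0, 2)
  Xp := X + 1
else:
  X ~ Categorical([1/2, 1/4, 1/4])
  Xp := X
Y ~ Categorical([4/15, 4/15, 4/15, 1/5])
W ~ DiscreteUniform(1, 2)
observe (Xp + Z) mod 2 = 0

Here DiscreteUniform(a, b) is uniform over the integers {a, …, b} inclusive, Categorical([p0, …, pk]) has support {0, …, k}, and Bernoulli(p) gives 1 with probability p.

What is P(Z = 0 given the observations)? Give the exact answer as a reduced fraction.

P(Z = 0 | obs) = 11/46

Enumerate traces; 72 have nonzero weight after conditioning:
  (Z=0, U=1, X=1, Y=0, W=1) weight 1/405
  (Z=0, U=1, X=1, Y=0, W=2) weight 1/405
  (Z=0, U=1, X=1, Y=1, W=1) weight 1/405
  (Z=0, U=1, X=1, Y=1, W=2) weight 1/405
  (Z=0, U=1, X=1, Y=2, W=1) weight 1/405
  (Z=0, U=1, X=1, Y=2, W=2) weight 1/405
  (Z=0, U=1, X=1, Y=3, W=1) weight 1/540
  (Z=0, U=1, X=1, Y=3, W=2) weight 1/540
  (Z=1, U=1, X=0, Y=0, W=1) weight 1/81
  … 63 more
Group by Z:
  weight(Z=0) = 11/108
  weight(Z=1) = 35/108
Total weight = 11/108 + 35/108 = 23/54
P(Z=0 | obs) = 11/108 / 23/54 = 11/46
P(Z=1 | obs) = 35/108 / 23/54 = 35/46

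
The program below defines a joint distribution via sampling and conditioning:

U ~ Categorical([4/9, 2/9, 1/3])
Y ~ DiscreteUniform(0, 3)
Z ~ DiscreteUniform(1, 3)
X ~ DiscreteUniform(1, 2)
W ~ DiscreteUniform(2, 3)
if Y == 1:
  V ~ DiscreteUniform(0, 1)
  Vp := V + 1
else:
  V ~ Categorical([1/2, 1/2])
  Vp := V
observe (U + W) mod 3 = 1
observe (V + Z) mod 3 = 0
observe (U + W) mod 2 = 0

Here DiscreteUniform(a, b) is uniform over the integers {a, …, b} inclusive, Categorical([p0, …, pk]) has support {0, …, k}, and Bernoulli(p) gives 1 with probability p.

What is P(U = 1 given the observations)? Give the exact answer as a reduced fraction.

P(U = 1 | obs) = 2/5

Enumerate traces; 32 have nonzero weight after conditioning:
  (U=1, Y=0, Z=2, X=1, W=3, V=1) weight 1/432
  (U=1, Y=0, Z=2, X=2, W=3, V=1) weight 1/432
  (U=1, Y=0, Z=3, X=1, W=3, V=0) weight 1/432
  (U=1, Y=0, Z=3, X=2, W=3, V=0) weight 1/432
  (U=1, Y=1, Z=2, X=1, W=3, V=1) weight 1/432
  (U=1, Y=1, Z=2, X=2, W=3, V=1) weight 1/432
  (U=1, Y=1, Z=3, X=1, W=3, V=0) weight 1/432
  (U=1, Y=1, Z=3, X=2, W=3, V=0) weight 1/432
  (U=2, Y=0, Z=2, X=1, W=2, V=1) weight 1/288
  … 23 more
Group by U:
  weight(U=1) = 1/27
  weight(U=2) = 1/18
Total weight = 1/27 + 1/18 = 5/54
P(U=1 | obs) = 1/27 / 5/54 = 2/5
P(U=2 | obs) = 1/18 / 5/54 = 3/5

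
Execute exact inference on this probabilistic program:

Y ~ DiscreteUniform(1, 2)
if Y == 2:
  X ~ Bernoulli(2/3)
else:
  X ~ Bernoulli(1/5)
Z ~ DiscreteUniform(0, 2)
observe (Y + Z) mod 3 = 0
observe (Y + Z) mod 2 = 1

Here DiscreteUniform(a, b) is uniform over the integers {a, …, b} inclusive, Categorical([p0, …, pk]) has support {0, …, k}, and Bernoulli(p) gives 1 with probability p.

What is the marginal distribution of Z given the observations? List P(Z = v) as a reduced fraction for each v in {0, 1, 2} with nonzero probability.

P(Z=1) = 1/2, P(Z=2) = 1/2

Enumerate traces; 4 have nonzero weight after conditioning:
  (Y=1, X=0, Z=2) weight 2/15
  (Y=1, X=1, Z=2) weight 1/30
  (Y=2, X=0, Z=1) weight 1/18
  (Y=2, X=1, Z=1) weight 1/9
Group by Z:
  weight(Z=1) = 1/6
  weight(Z=2) = 1/6
Total weight = 1/6 + 1/6 = 1/3
P(Z=1 | obs) = 1/6 / 1/3 = 1/2
P(Z=2 | obs) = 1/6 / 1/3 = 1/2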